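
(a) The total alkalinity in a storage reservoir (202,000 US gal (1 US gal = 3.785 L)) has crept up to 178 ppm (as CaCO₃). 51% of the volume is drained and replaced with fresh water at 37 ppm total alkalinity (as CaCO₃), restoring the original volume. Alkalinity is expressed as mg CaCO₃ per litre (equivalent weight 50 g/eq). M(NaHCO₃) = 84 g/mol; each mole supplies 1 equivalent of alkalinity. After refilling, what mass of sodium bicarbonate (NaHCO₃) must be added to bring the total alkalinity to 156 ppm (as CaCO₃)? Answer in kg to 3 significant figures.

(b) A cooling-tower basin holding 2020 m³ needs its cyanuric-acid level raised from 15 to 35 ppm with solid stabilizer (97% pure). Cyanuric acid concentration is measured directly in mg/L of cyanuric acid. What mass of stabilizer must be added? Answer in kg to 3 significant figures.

(a) 64.1 kg; (b) 41.6 kg

(a) Volume: 202,000 US gal × 3.785 L/gal = 764,570 L.
(a) After draining 51% and refilling: 178 × 0.49 + 37 × 0.51 = 106.09 ppm.
(a) Deficit to target: 156 − 106.09 = 49.91 mg/L.
(a) As CaCO₃: 49.91 mg/L × 764,570 L = 38,160 g; ÷ 50 g/eq ÷ 1 = 763.2 mol NaHCO₃.
(a) Mass: 763.2 × 84 = 64,110 g.

(b) Volume: 2020 m³ = 2,020,000 L.
(b) CYA to add: (35 − 15) = 20 mg/L × 2,020,000 L = 40,400 g cyanuric acid.
(b) At 97% purity: 40,400 / 0.97 = 41,650 g product.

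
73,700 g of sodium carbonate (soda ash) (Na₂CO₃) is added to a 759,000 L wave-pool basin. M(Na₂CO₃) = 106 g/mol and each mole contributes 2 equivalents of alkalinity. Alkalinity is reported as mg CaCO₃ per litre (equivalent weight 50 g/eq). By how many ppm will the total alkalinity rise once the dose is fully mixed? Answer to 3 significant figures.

91.6 ppm

Moles of Na₂CO₃: 73,700 g ÷ 106 g/mol = 695.3 mol → 1391 eq of alkalinity.
As CaCO₃: 1391 eq × 50 g/eq = 69,530 g.
Rise: 69,530 g / 759,000 L × 1000 = 91.61 mg/L.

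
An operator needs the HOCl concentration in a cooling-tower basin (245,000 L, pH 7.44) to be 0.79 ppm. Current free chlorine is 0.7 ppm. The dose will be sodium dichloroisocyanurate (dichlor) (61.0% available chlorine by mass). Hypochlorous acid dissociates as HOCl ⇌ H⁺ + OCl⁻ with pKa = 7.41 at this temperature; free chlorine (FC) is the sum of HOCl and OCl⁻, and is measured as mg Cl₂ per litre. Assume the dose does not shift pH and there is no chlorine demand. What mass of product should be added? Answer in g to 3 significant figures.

376 g

[OCl⁻]/[HOCl] = 10^(pH − pKa) = 10^(7.44 − 7.41) = 1.072; fraction as HOCl = 1/(1 + 1.072) = 0.4827.
Free chlorine required for 0.79 ppm HOCl: 0.79 / 0.4827 = 1.637 ppm.
FC to add: 1.637 − 0.7 = 0.9365 mg/L as Cl₂.
Cl₂ equivalent: 0.9365 mg/L × 245,000 L = 229.4 g.
Product at 61.0% available Cl: 229.4 / 0.61 = 376.1 g.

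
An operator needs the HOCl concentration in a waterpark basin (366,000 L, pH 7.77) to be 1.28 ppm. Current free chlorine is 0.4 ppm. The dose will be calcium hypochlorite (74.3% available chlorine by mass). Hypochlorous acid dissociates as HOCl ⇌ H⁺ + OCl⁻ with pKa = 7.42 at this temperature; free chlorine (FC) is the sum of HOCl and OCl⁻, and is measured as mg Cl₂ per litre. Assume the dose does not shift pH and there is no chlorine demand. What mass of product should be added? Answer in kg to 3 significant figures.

[OCl⁻]/[HOCl] = 10^(pH − pKa) = 10^(7.77 − 7.42) = 2.239; fraction as HOCl = 1/(1 + 2.239) = 0.3088.
Free chlorine required for 1.28 ppm HOCl: 1.28 / 0.3088 = 4.146 ppm.
FC to add: 4.146 − 0.4 = 3.746 mg/L as Cl₂.
Cl₂ equivalent: 3.746 mg/L × 366,000 L = 1371 g.
Product at 74.3% available Cl: 1371 / 0.743 = 1845 g.

1.85 kg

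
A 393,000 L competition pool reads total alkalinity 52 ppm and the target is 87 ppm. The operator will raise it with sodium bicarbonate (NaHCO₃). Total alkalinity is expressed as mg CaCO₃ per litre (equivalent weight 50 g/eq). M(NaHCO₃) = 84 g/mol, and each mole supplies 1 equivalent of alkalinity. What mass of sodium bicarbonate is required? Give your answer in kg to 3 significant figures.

23.1 kg

Alkalinity to add: (87 − 52) = 35 mg/L as CaCO₃ × 393,000 L = 13,760 g as CaCO₃.
Equivalents: 13,760 g ÷ 50 g/eq = 275.1 eq.
NaHCO₃ supplies 1 eq per mole → 275.1 mol.
Mass: 275.1 mol × 84 g/mol = 23,110 g.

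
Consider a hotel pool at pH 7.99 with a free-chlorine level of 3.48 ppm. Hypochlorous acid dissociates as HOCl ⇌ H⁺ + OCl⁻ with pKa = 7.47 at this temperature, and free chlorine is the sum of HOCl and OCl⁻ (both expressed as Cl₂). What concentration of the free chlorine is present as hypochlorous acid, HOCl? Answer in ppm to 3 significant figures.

[OCl⁻]/[HOCl] = 10^(pH − pKa) = 10^(7.99 − 7.47) = 10^0.52 = 3.311.
Fraction as HOCl = 1 / (1 + 3.311) = 0.2319.
HOCl = 0.2319 × 3.48 ppm = 0.8072 ppm.

0.807 ppm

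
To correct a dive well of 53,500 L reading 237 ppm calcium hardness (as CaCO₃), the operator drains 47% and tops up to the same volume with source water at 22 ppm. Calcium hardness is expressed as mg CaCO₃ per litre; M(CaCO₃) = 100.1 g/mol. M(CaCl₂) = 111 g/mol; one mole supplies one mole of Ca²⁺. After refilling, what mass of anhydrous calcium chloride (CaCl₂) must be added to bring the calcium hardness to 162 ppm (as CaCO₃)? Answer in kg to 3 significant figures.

1.55 kg

After draining 47% and refilling: 237 × 0.53 + 22 × 0.47 = 135.95 ppm.
Deficit to target: 162 − 135.95 = 26.05 mg/L.
As CaCO₃: 26.05 mg/L × 53,500 L = 1394 g; ÷ 100.1 = 13.92 mol Ca²⁺.
Mass: 13.92 × 111 = 1545 g.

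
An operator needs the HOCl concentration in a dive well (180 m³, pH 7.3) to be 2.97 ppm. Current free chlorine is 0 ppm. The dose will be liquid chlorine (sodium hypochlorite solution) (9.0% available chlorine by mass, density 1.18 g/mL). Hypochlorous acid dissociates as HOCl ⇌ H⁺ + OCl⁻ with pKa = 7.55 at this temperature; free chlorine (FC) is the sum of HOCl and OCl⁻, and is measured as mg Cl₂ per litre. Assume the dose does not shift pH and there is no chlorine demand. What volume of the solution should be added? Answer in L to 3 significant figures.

Volume: 180 m³ = 180,000 L.
[OCl⁻]/[HOCl] = 10^(pH − pKa) = 10^(7.3 − 7.55) = 0.5623; fraction as HOCl = 1/(1 + 0.5623) = 0.6401.
Free chlorine required for 2.97 ppm HOCl: 2.97 / 0.6401 = 4.64 ppm.
FC to add: 4.64 − 0 = 4.64 mg/L as Cl₂.
Cl₂ equivalent: 4.64 mg/L × 180,000 L = 835.2 g.
Product at 9.0% available Cl: 835.2 / 0.09 = 9280 g.
Volume: 9280 g ÷ 1.18 g/mL = 7865 mL.

7.86 L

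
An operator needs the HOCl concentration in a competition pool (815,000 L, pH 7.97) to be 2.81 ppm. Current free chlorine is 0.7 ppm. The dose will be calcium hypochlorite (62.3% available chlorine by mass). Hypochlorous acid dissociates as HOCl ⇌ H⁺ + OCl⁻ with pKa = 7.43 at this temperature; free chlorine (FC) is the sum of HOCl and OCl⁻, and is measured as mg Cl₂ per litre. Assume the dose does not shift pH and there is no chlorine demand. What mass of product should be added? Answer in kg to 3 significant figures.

15.5 kg

[OCl⁻]/[HOCl] = 10^(pH − pKa) = 10^(7.97 − 7.43) = 3.467; fraction as HOCl = 1/(1 + 3.467) = 0.2238.
Free chlorine required for 2.81 ppm HOCl: 2.81 / 0.2238 = 12.55 ppm.
FC to add: 12.55 − 0.7 = 11.85 mg/L as Cl₂.
Cl₂ equivalent: 11.85 mg/L × 815,000 L = 9660 g.
Product at 62.3% available Cl: 9660 / 0.623 = 15,510 g.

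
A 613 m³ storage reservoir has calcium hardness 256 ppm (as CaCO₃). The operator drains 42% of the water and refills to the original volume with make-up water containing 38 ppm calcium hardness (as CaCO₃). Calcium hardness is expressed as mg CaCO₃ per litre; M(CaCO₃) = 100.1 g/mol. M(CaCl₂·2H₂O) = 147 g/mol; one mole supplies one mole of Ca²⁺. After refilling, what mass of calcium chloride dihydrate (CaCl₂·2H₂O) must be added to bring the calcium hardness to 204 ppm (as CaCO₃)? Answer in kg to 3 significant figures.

35.6 kg

Volume: 613 m³ = 613,000 L.
After draining 42% and refilling: 256 × 0.58 + 38 × 0.42 = 164.44 ppm.
Deficit to target: 204 − 164.44 = 39.56 mg/L.
As CaCO₃: 39.56 mg/L × 613,000 L = 24,250 g; ÷ 100.1 = 242.3 mol Ca²⁺.
Mass: 242.3 × 147 = 35,610 g.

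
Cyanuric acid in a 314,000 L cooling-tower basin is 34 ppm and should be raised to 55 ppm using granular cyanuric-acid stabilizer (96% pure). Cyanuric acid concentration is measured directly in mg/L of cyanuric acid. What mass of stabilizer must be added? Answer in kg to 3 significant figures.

CYA to add: (55 − 34) = 21 mg/L × 314,000 L = 6594 g cyanuric acid.
At 96% purity: 6594 / 0.96 = 6869 g product.

6.87 kg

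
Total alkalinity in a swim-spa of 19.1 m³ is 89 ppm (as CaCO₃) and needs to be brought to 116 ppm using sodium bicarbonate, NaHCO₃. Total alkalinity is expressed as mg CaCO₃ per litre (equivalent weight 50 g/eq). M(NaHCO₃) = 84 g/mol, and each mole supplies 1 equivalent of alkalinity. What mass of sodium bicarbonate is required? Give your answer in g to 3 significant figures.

866 g

Volume: 19.1 m³ = 19,100 L.
Alkalinity to add: (116 − 89) = 27 mg/L as CaCO₃ × 19,100 L = 515.7 g as CaCO₃.
Equivalents: 515.7 g ÷ 50 g/eq = 10.31 eq.
NaHCO₃ supplies 1 eq per mole → 10.31 mol.
Mass: 10.31 mol × 84 g/mol = 866.4 g.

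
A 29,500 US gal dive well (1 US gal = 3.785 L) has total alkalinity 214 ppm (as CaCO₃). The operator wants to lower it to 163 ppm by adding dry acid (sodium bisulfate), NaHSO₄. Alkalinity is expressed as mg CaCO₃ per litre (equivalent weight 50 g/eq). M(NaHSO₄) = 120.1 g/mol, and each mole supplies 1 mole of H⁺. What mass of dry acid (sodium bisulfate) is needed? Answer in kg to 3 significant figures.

13.7 kg

Volume: 29,500 US gal × 3.785 L/gal = 111,658 L.
Alkalinity to neutralize: (214 − 163) = 51 mg/L as CaCO₃ × 111,658 L = 5695 g as CaCO₃.
Equivalents of H⁺ required: 5695 ÷ 50 g/eq = 113.9 eq = 113.9 mol NaHSO₄.
Mass of NaHSO₄: 113.9 × 120.1 = 13,680 g.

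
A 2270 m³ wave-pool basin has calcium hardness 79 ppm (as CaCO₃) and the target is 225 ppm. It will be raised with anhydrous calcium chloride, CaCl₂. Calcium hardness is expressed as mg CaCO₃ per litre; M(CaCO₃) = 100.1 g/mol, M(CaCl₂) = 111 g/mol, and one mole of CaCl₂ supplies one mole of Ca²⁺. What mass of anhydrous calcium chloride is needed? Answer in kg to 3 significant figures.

368 kg

Volume: 2270 m³ = 2,270,000 L.
Hardness to add: (225 − 79) = 146 mg/L as CaCO₃ × 2,270,000 L = 331,400 g as CaCO₃.
Moles of Ca²⁺ (1 mol Ca²⁺ ≡ 1 mol CaCO₃): 331,400 / 100.1 g/mol = 3311 mol.
Mass of CaCl₂: 3311 × 111 = 367,500 g.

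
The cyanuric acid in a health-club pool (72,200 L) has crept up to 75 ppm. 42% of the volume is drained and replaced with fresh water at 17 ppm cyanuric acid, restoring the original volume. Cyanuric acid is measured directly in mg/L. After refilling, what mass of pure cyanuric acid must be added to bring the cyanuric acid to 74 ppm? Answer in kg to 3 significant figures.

1.69 kg

After draining 42% and refilling: 75 × 0.58 + 17 × 0.42 = 50.64 ppm.
Deficit to target: 74 − 50.64 = 23.36 mg/L.
Mass: 23.36 mg/L × 72,200 L = 1687 g cyanuric acid.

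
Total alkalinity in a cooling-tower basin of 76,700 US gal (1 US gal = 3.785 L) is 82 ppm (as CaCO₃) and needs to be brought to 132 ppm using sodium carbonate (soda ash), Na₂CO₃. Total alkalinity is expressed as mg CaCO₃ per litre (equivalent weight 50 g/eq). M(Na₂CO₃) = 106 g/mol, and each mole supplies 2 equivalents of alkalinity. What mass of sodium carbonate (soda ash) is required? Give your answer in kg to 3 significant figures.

15.4 kg

Volume: 76,700 US gal × 3.785 L/gal = 290,310 L.
Alkalinity to add: (132 − 82) = 50 mg/L as CaCO₃ × 290,310 L = 14,520 g as CaCO₃.
Equivalents: 14,520 g ÷ 50 g/eq = 290.3 eq.
Each mole of Na₂CO₃ supplies 2 eq, so 290.3 / 2 = 145.2 mol.
Mass: 145.2 mol × 106 g/mol = 15,390 g.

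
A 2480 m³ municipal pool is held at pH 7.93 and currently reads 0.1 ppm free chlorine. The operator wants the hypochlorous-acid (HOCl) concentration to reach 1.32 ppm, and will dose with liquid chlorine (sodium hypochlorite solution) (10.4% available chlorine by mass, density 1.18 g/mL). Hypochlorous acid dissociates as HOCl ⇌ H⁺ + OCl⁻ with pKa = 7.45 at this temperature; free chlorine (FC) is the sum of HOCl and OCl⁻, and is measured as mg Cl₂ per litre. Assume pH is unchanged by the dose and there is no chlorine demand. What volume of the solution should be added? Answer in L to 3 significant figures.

Volume: 2480 m³ = 2,480,000 L.
[OCl⁻]/[HOCl] = 10^(pH − pKa) = 10^(7.93 − 7.45) = 3.02; fraction as HOCl = 1/(1 + 3.02) = 0.2488.
Free chlorine required for 1.32 ppm HOCl: 1.32 / 0.2488 = 5.306 ppm.
FC to add: 5.306 − 0.1 = 5.206 mg/L as Cl₂.
Cl₂ equivalent: 5.206 mg/L × 2,480,000 L = 12,910 g.
Product at 10.4% available Cl: 12,910 / 0.104 = 124,200 g.
Volume: 124,200 g ÷ 1.18 g/mL = 105,200 mL.

105 L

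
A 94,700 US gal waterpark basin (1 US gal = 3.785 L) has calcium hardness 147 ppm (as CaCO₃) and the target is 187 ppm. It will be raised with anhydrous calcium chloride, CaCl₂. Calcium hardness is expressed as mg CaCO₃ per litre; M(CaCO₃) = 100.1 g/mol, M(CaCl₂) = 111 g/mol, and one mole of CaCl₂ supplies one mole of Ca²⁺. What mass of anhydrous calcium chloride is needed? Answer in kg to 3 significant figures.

15.9 kg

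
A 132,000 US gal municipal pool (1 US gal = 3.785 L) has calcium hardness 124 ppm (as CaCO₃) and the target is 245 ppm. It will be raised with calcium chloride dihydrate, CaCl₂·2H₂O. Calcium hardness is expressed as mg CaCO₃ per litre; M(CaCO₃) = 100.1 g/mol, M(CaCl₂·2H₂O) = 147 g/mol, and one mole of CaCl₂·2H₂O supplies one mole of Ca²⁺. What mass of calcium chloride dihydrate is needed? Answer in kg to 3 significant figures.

88.8 kg

Volume: 132,000 US gal × 3.785 L/gal = 499,620 L.
Hardness to add: (245 − 124) = 121 mg/L as CaCO₃ × 499,620 L = 60,450 g as CaCO₃.
Moles of Ca²⁺ (1 mol Ca²⁺ ≡ 1 mol CaCO₃): 60,450 / 100.1 g/mol = 603.9 mol.
Mass of CaCl₂·2H₂O: 603.9 × 147 = 88,780 g.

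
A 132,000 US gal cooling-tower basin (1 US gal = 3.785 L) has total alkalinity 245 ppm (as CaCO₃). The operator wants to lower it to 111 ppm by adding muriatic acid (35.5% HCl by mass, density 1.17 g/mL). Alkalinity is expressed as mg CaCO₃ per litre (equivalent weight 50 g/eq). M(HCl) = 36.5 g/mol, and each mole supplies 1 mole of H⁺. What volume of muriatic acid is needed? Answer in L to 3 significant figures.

118 L

Volume: 132,000 US gal × 3.785 L/gal = 499,620 L.
Alkalinity to neutralize: (245 − 111) = 134 mg/L as CaCO₃ × 499,620 L = 66,950 g as CaCO₃.
Equivalents of H⁺ required: 66,950 ÷ 50 g/eq = 1339 eq = 1339 mol HCl.
Mass of HCl: 1339 × 36.5 = 48,870 g.
Mass of 35.5% solution: 48,870 / 0.355 = 137,700 g.
Volume: 137,700 g ÷ 1.17 g/mL = 117,700 mL.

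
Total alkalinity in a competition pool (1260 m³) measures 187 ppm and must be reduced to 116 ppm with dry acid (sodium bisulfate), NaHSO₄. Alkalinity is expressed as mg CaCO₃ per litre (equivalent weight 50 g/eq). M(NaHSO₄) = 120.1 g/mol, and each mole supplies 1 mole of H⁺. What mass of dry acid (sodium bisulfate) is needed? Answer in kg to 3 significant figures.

215 kg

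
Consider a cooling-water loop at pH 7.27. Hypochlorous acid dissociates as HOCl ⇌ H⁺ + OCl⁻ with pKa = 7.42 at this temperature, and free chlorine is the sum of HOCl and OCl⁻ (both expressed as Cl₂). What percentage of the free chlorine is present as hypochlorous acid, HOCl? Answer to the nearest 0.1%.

[OCl⁻]/[HOCl] = 10^(pH − pKa) = 10^(7.27 − 7.42) = 10^-0.15 = 0.7079.
Fraction as HOCl = 1 / (1 + 0.7079) = 0.5855.

58.5%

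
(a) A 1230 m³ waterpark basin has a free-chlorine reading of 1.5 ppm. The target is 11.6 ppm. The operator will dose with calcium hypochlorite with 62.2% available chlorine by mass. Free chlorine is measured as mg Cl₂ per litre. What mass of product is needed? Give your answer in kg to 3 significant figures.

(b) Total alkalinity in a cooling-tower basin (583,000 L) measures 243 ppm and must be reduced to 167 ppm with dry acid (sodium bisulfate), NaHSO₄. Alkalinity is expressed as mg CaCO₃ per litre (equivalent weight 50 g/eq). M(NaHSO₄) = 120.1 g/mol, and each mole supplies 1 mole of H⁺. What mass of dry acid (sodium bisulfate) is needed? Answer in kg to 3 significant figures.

(a) 20.0 kg; (b) 106 kg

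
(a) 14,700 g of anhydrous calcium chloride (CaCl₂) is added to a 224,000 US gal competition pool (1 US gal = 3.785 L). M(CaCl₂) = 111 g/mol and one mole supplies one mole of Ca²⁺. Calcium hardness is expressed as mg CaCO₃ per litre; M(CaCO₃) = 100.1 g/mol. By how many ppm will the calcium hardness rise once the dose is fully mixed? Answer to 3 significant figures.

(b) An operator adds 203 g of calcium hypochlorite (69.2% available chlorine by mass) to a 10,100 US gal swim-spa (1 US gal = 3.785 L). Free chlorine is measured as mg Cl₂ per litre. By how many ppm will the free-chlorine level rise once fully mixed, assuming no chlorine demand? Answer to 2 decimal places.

(a) Volume: 224,000 US gal × 3.785 L/gal = 847,840 L.
(a) Moles of Ca²⁺: 14,700 g ÷ 111 g/mol = 132.4 mol.
(a) As CaCO₃: 132.4 mol × 100.1 g/mol = 13,260 g.
(a) Rise: 13,260 g / 847,840 L × 1000 = 15.64 mg/L.

(b) Volume: 10,100 US gal × 3.785 L/gal = 38,228 L.
(b) Available chlorine delivered: 203 g × 0.692 = 140.5 g as Cl₂.
(b) Concentration rise: 140.5 g / 38,228 L = 3.675 mg/L = 3.67 ppm.

(a) 15.6 ppm; (b) 3.67 ppm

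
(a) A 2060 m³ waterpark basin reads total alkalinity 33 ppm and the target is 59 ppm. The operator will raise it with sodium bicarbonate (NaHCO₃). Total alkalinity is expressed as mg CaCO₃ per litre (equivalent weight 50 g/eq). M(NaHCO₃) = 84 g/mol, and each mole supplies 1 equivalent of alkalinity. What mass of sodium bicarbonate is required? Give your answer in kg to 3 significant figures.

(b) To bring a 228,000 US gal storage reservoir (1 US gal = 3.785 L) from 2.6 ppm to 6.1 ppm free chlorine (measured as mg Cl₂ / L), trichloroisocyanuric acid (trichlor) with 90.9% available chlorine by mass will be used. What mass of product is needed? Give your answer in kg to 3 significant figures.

(a) 90.0 kg; (b) 3.32 kg

(a) Volume: 2060 m³ = 2,060,000 L.
(a) Alkalinity to add: (59 − 33) = 26 mg/L as CaCO₃ × 2,060,000 L = 53,560 g as CaCO₃.
(a) Equivalents: 53,560 g ÷ 50 g/eq = 1071 eq.
(a) NaHCO₃ supplies 1 eq per mole → 1071 mol.
(a) Mass: 1071 mol × 84 g/mol = 89,980 g.

(b) Volume: 228,000 US gal × 3.785 L/gal = 862,980 L.
(b) Chlorine deficit: 6.1 − 2.6 = 3.5 ppm = 3.5 mg/L as Cl₂.
(b) Cl₂ equivalent needed: 3.5 mg/L × 862,980 L = 3,020,000 mg = 3020 g.
(b) Product at 90.9% available chlorine: 3020 / 0.909 = 3323 g.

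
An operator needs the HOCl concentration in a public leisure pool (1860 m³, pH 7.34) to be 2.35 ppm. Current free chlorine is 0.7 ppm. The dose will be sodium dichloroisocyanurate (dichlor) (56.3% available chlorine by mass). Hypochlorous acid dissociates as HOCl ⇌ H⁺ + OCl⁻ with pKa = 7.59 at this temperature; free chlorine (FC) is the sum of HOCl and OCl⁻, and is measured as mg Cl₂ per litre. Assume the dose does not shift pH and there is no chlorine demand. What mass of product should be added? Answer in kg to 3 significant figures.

9.82 kg

Volume: 1860 m³ = 1,860,000 L.
[OCl⁻]/[HOCl] = 10^(pH − pKa) = 10^(7.34 − 7.59) = 0.5623; fraction as HOCl = 1/(1 + 0.5623) = 0.6401.
Free chlorine required for 2.35 ppm HOCl: 2.35 / 0.6401 = 3.672 ppm.
FC to add: 3.672 − 0.7 = 2.972 mg/L as Cl₂.
Cl₂ equivalent: 2.972 mg/L × 1,860,000 L = 5527 g.
Product at 56.3% available Cl: 5527 / 0.563 = 9817 g.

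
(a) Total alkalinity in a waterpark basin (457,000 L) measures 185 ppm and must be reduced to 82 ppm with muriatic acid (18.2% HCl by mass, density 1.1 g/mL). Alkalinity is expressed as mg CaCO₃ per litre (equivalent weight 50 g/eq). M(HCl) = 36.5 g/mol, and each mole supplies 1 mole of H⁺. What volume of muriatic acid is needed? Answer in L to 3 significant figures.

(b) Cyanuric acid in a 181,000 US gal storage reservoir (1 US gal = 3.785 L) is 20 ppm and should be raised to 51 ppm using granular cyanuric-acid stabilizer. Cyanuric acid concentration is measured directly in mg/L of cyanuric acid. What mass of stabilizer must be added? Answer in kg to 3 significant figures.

(a) 172 L; (b) 21.2 kg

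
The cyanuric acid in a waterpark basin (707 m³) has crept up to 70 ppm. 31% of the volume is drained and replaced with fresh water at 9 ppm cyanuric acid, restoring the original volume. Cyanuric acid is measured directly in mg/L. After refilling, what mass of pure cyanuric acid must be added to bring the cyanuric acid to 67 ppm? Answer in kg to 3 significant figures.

Volume: 707 m³ = 707,000 L.
After draining 31% and refilling: 70 × 0.69 + 9 × 0.31 = 51.09 ppm.
Deficit to target: 67 − 51.09 = 15.91 mg/L.
Mass: 15.91 mg/L × 707,000 L = 11,250 g cyanuric acid.

11.2 kg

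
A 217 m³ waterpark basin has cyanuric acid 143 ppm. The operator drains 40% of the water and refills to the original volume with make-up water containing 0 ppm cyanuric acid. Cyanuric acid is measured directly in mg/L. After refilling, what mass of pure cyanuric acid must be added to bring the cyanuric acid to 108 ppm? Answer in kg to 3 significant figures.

4.82 kg

Volume: 217 m³ = 217,000 L.
After draining 40% and refilling: 143 × 0.60 + 0 × 0.40 = 85.8 ppm.
Deficit to target: 108 − 85.8 = 22.2 mg/L.
Mass: 22.2 mg/L × 217,000 L = 4817 g cyanuric acid.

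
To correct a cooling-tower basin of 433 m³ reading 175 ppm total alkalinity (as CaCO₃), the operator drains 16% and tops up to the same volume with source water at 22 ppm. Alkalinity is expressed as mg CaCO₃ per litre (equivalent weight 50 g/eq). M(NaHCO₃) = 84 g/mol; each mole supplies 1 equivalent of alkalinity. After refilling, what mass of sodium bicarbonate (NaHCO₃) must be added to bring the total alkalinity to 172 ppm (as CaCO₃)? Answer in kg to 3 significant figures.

15.6 kg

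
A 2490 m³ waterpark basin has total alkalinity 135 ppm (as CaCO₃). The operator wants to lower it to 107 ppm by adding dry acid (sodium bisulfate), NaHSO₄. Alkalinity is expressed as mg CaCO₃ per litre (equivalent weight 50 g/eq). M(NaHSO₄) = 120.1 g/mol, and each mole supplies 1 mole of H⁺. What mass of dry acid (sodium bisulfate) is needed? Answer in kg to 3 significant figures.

167 kg

Volume: 2490 m³ = 2,490,000 L.
Alkalinity to neutralize: (135 − 107) = 28 mg/L as CaCO₃ × 2,490,000 L = 69,720 g as CaCO₃.
Equivalents of H⁺ required: 69,720 ÷ 50 g/eq = 1394 eq = 1394 mol NaHSO₄.
Mass of NaHSO₄: 1394 × 120.1 = 167,500 g.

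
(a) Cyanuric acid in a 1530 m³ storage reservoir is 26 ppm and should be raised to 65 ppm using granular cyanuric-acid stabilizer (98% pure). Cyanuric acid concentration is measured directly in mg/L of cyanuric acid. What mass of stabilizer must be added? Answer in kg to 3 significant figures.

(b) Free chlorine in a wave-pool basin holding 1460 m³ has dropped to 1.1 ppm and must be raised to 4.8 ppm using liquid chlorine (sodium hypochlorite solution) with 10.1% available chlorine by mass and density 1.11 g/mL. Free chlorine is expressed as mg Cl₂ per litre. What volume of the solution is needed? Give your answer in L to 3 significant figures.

(a) Volume: 1530 m³ = 1,530,000 L.
(a) CYA to add: (65 − 26) = 39 mg/L × 1,530,000 L = 59,670 g cyanuric acid.
(a) At 98% purity: 59,670 / 0.98 = 60,890 g product.

(b) Volume: 1460 m³ = 1,460,000 L.
(b) Chlorine deficit: 4.8 − 1.1 = 3.7 ppm = 3.7 mg/L as Cl₂.
(b) Cl₂ equivalent needed: 3.7 mg/L × 1,460,000 L = 5,402,000 mg = 5402 g.
(b) Product at 10.1% available chlorine: 5402 / 0.101 = 53,490 g.
(b) Volume at density 1.11 g/mL: 53,490 g ÷ 1.11 g/mL = 48,180 mL.

(a) 60.9 kg; (b) 48.2 L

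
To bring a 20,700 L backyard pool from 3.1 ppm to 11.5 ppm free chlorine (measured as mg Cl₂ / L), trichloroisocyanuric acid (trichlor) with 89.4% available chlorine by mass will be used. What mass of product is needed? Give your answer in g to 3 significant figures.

194 g

Chlorine deficit: 11.5 − 3.1 = 8.4 ppm = 8.4 mg/L as Cl₂.
Cl₂ equivalent needed: 8.4 mg/L × 20,700 L = 173,900 mg = 173.9 g.
Product at 89.4% available chlorine: 173.9 / 0.894 = 194.5 g.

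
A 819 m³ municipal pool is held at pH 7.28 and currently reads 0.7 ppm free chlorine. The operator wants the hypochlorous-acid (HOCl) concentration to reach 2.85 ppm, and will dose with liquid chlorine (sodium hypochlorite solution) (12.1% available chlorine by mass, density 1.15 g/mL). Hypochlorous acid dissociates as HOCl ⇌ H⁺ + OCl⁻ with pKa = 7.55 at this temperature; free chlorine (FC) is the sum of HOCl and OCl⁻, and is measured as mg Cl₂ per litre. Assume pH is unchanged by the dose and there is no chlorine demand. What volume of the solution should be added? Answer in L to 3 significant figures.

21.7 L

Volume: 819 m³ = 819,000 L.
[OCl⁻]/[HOCl] = 10^(pH − pKa) = 10^(7.28 − 7.55) = 0.537; fraction as HOCl = 1/(1 + 0.537) = 0.6506.
Free chlorine required for 2.85 ppm HOCl: 2.85 / 0.6506 = 4.381 ppm.
FC to add: 4.381 − 0.7 = 3.681 mg/L as Cl₂.
Cl₂ equivalent: 3.681 mg/L × 819,000 L = 3014 g.
Product at 12.1% available Cl: 3014 / 0.121 = 24,910 g.
Volume: 24,910 g ÷ 1.15 g/mL = 21,660 mL.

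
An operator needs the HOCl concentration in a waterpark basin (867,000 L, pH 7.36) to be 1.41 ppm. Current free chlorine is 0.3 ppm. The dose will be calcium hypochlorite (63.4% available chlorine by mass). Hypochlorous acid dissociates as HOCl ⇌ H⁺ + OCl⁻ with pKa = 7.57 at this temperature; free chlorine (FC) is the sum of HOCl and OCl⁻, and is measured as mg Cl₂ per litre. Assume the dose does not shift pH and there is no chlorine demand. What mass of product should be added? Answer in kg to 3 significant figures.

[OCl⁻]/[HOCl] = 10^(pH − pKa) = 10^(7.36 − 7.57) = 0.6166; fraction as HOCl = 1/(1 + 0.6166) = 0.6186.
Free chlorine required for 1.41 ppm HOCl: 1.41 / 0.6186 = 2.279 ppm.
FC to add: 2.279 − 0.3 = 1.979 mg/L as Cl₂.
Cl₂ equivalent: 1.979 mg/L × 867,000 L = 1716 g.
Product at 63.4% available Cl: 1716 / 0.634 = 2707 g.

2.71 kg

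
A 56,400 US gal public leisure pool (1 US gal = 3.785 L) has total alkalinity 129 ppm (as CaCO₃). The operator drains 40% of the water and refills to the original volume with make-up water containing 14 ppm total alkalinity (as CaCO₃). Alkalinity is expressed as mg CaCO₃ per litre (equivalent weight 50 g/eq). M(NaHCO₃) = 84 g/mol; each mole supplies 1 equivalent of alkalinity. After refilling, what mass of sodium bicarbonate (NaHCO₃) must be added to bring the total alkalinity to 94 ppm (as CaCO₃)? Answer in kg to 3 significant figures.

3.94 kg

Volume: 56,400 US gal × 3.785 L/gal = 213,474 L.
After draining 40% and refilling: 129 × 0.60 + 14 × 0.40 = 83 ppm.
Deficit to target: 94 − 83 = 11 mg/L.
As CaCO₃: 11 mg/L × 213,474 L = 2348 g; ÷ 50 g/eq ÷ 1 = 46.96 mol NaHCO₃.
Mass: 46.96 × 84 = 3945 g.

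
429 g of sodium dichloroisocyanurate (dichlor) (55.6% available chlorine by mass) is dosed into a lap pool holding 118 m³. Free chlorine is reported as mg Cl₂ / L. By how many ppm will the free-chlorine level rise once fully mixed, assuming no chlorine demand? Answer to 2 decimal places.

2.02 ppm

Volume: 118 m³ = 118,000 L.
Available chlorine delivered: 429 g × 0.556 = 238.5 g as Cl₂.
Concentration rise: 238.5 g / 118,000 L = 2.021 mg/L = 2.02 ppm.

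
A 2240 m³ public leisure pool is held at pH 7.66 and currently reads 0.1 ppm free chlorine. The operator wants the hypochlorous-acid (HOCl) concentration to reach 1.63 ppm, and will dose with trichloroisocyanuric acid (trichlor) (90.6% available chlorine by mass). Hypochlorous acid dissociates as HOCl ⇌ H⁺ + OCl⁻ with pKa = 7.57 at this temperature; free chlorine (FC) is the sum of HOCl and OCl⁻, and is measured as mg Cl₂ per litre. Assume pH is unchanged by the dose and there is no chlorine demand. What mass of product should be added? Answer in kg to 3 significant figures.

Volume: 2240 m³ = 2,240,000 L.
[OCl⁻]/[HOCl] = 10^(pH − pKa) = 10^(7.66 − 7.57) = 1.23; fraction as HOCl = 1/(1 + 1.23) = 0.4484.
Free chlorine required for 1.63 ppm HOCl: 1.63 / 0.4484 = 3.635 ppm.
FC to add: 3.635 − 0.1 = 3.535 mg/L as Cl₂.
Cl₂ equivalent: 3.535 mg/L × 2,240,000 L = 7919 g.
Product at 90.6% available Cl: 7919 / 0.906 = 8741 g.

8.74 kg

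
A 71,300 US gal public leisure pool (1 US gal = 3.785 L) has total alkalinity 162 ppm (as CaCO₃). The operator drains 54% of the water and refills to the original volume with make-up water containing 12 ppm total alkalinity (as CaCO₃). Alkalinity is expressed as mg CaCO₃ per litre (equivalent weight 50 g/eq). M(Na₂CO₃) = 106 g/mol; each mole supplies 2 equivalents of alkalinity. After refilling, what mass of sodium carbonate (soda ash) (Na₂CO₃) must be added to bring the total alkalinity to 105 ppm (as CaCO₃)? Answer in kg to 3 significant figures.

6.87 kg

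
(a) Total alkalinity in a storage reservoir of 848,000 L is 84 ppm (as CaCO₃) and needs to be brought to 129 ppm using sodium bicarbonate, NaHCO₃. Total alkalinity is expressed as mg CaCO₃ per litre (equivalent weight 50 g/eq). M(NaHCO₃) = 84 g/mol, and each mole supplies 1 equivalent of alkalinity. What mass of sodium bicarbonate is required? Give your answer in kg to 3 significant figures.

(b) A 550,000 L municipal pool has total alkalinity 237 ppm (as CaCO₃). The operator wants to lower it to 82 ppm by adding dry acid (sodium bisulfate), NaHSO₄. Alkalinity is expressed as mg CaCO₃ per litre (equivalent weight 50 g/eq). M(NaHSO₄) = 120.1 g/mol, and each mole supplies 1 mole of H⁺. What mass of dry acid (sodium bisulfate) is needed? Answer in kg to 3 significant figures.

(a) 64.1 kg; (b) 205 kg

(a) Alkalinity to add: (129 − 84) = 45 mg/L as CaCO₃ × 848,000 L = 38,160 g as CaCO₃.
(a) Equivalents: 38,160 g ÷ 50 g/eq = 763.2 eq.
(a) NaHCO₃ supplies 1 eq per mole → 763.2 mol.
(a) Mass: 763.2 mol × 84 g/mol = 64,110 g.

(b) Alkalinity to neutralize: (237 − 82) = 155 mg/L as CaCO₃ × 550,000 L = 85,250 g as CaCO₃.
(b) Equivalents of H⁺ required: 85,250 ÷ 50 g/eq = 1705 eq = 1705 mol NaHSO₄.
(b) Mass of NaHSO₄: 1705 × 120.1 = 204,800 g.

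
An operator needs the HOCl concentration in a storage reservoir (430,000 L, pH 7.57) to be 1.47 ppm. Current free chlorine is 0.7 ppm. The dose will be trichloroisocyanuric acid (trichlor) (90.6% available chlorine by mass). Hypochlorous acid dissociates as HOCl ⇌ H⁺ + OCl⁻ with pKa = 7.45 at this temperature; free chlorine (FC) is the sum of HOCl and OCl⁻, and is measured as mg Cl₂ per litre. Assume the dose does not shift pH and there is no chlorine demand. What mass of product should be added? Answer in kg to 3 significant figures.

[OCl⁻]/[HOCl] = 10^(pH − pKa) = 10^(7.57 − 7.45) = 1.318; fraction as HOCl = 1/(1 + 1.318) = 0.4314.
Free chlorine required for 1.47 ppm HOCl: 1.47 / 0.4314 = 3.408 ppm.
FC to add: 3.408 − 0.7 = 2.708 mg/L as Cl₂.
Cl₂ equivalent: 2.708 mg/L × 430,000 L = 1164 g.
Product at 90.6% available Cl: 1164 / 0.906 = 1285 g.

1.29 kg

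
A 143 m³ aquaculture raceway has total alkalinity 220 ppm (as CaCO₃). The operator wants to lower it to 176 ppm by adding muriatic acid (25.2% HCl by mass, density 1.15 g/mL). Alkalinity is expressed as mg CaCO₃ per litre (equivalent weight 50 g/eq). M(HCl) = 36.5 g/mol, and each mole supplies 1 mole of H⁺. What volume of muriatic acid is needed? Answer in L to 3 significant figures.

Volume: 143 m³ = 143,000 L.
Alkalinity to neutralize: (220 − 176) = 44 mg/L as CaCO₃ × 143,000 L = 6292 g as CaCO₃.
Equivalents of H⁺ required: 6292 ÷ 50 g/eq = 125.8 eq = 125.8 mol HCl.
Mass of HCl: 125.8 × 36.5 = 4593 g.
Mass of 25.2% solution: 4593 / 0.252 = 18,230 g.
Volume: 18,230 g ÷ 1.15 g/mL = 15,850 mL.

15.8 L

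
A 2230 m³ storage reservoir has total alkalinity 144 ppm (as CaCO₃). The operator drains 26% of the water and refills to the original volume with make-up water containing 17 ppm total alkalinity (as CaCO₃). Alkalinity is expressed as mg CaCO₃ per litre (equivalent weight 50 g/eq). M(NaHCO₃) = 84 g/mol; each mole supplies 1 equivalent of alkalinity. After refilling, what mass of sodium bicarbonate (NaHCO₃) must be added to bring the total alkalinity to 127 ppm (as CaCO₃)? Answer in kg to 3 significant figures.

60.0 kg

Volume: 2230 m³ = 2,230,000 L.
After draining 26% and refilling: 144 × 0.74 + 17 × 0.26 = 110.98 ppm.
Deficit to target: 127 − 110.98 = 16.02 mg/L.
As CaCO₃: 16.02 mg/L × 2,230,000 L = 35,720 g; ÷ 50 g/eq ÷ 1 = 714.5 mol NaHCO₃.
Mass: 714.5 × 84 = 60,020 g.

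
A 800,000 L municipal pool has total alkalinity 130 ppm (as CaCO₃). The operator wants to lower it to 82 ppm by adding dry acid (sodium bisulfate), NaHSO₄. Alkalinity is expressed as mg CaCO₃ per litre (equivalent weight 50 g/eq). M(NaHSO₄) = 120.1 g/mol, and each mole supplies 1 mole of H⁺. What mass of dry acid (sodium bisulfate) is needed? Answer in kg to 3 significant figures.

Alkalinity to neutralize: (130 − 82) = 48 mg/L as CaCO₃ × 800,000 L = 38,400 g as CaCO₃.
Equivalents of H⁺ required: 38,400 ÷ 50 g/eq = 768 eq = 768 mol NaHSO₄.
Mass of NaHSO₄: 768 × 120.1 = 92,240 g.

92.2 kg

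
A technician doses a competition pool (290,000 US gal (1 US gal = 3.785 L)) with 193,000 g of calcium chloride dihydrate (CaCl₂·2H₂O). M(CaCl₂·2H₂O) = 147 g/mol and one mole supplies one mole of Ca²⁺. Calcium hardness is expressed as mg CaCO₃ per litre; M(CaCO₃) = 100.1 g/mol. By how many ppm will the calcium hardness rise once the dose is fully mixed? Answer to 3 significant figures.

120 ppm

Volume: 290,000 US gal × 3.785 L/gal = 1,097,650 L.
Moles of Ca²⁺: 193,000 g ÷ 147 g/mol = 1313 mol.
As CaCO₃: 1313 mol × 100.1 g/mol = 131,400 g.
Rise: 131,400 g / 1,097,650 L × 1000 = 119.7 mg/L.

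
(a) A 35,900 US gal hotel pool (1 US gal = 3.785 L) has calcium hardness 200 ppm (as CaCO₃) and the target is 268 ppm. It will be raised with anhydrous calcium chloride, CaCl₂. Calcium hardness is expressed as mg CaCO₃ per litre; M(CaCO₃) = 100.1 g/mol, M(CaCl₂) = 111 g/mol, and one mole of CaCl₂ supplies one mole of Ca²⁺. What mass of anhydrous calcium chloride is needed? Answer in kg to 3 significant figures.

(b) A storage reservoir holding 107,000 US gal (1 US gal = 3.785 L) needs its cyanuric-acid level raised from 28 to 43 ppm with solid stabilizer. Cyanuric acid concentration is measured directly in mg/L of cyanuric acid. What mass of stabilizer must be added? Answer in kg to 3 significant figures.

(a) 10.2 kg; (b) 6.07 kg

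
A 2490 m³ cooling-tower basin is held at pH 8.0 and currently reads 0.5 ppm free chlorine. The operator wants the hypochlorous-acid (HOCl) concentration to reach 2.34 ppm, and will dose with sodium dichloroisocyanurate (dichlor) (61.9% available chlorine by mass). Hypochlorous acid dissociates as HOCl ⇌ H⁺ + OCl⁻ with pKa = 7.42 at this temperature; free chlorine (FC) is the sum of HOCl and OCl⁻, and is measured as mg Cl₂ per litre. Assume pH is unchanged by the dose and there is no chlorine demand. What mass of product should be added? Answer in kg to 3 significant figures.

Volume: 2490 m³ = 2,490,000 L.
[OCl⁻]/[HOCl] = 10^(pH − pKa) = 10^(8.0 − 7.42) = 3.802; fraction as HOCl = 1/(1 + 3.802) = 0.2083.
Free chlorine required for 2.34 ppm HOCl: 2.34 / 0.2083 = 11.24 ppm.
FC to add: 11.24 − 0.5 = 10.74 mg/L as Cl₂.
Cl₂ equivalent: 10.74 mg/L × 2,490,000 L = 26,730 g.
Product at 61.9% available Cl: 26,730 / 0.619 = 43,190 g.

43.2 kg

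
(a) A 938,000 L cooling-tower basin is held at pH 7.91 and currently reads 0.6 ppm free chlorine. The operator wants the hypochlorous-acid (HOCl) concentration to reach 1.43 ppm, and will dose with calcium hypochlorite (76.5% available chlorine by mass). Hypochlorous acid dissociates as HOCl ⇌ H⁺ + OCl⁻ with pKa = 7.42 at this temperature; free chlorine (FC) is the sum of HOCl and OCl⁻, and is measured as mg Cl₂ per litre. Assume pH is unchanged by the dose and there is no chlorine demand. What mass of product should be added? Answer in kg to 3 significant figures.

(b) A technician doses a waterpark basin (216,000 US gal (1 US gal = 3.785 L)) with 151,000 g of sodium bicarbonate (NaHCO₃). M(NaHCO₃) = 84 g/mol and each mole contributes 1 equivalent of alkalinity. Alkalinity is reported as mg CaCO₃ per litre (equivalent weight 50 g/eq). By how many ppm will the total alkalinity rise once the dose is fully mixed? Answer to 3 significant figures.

(a) 6.44 kg; (b) 110 ppm

(a) [OCl⁻]/[HOCl] = 10^(pH − pKa) = 10^(7.91 − 7.42) = 3.09; fraction as HOCl = 1/(1 + 3.09) = 0.2445.
(a) Free chlorine required for 1.43 ppm HOCl: 1.43 / 0.2445 = 5.849 ppm.
(a) FC to add: 5.849 − 0.6 = 5.249 mg/L as Cl₂.
(a) Cl₂ equivalent: 5.249 mg/L × 938,000 L = 4924 g.
(a) Product at 76.5% available Cl: 4924 / 0.765 = 6436 g.

(b) Volume: 216,000 US gal × 3.785 L/gal = 817,560 L.
(b) Moles of NaHCO₃: 151,000 g ÷ 84 g/mol = 1798 mol → 1798 eq of alkalinity.
(b) As CaCO₃: 1798 eq × 50 g/eq = 89,880 g.
(b) Rise: 89,880 g / 817,560 L × 1000 = 109.9 mg/L.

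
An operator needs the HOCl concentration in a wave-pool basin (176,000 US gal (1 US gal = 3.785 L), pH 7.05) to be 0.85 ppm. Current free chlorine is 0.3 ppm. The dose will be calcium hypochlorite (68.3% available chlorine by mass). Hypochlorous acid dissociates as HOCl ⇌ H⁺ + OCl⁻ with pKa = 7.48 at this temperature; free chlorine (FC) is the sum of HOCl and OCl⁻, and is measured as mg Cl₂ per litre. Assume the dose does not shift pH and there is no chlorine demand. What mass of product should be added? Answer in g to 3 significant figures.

Volume: 176,000 US gal × 3.785 L/gal = 666,160 L.
[OCl⁻]/[HOCl] = 10^(pH − pKa) = 10^(7.05 − 7.48) = 0.3715; fraction as HOCl = 1/(1 + 0.3715) = 0.7291.
Free chlorine required for 0.85 ppm HOCl: 0.85 / 0.7291 = 1.166 ppm.
FC to add: 1.166 − 0.3 = 0.8658 mg/L as Cl₂.
Cl₂ equivalent: 0.8658 mg/L × 666,160 L = 576.8 g.
Product at 68.3% available Cl: 576.8 / 0.683 = 844.5 g.

844 g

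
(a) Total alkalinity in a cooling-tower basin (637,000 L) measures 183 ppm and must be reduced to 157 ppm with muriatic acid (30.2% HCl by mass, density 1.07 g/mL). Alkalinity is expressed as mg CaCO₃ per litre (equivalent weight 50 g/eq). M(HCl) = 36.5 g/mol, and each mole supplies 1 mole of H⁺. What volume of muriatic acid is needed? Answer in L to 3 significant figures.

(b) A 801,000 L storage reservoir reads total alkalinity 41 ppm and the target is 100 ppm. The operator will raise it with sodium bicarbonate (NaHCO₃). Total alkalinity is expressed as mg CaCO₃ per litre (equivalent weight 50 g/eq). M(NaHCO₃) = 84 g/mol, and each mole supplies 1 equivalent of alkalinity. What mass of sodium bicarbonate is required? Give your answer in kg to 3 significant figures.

(a) Alkalinity to neutralize: (183 − 157) = 26 mg/L as CaCO₃ × 637,000 L = 16,560 g as CaCO₃.
(a) Equivalents of H⁺ required: 16,560 ÷ 50 g/eq = 331.2 eq = 331.2 mol HCl.
(a) Mass of HCl: 331.2 × 36.5 = 12,090 g.
(a) Mass of 30.2% solution: 12,090 / 0.302 = 40,030 g.
(a) Volume: 40,030 g ÷ 1.07 g/mL = 37,410 mL.

(b) Alkalinity to add: (100 − 41) = 59 mg/L as CaCO₃ × 801,000 L = 47,260 g as CaCO₃.
(b) Equivalents: 47,260 g ÷ 50 g/eq = 945.2 eq.
(b) NaHCO₃ supplies 1 eq per mole → 945.2 mol.
(b) Mass: 945.2 mol × 84 g/mol = 79,400 g.

(a) 37.4 L; (b) 79.4 kg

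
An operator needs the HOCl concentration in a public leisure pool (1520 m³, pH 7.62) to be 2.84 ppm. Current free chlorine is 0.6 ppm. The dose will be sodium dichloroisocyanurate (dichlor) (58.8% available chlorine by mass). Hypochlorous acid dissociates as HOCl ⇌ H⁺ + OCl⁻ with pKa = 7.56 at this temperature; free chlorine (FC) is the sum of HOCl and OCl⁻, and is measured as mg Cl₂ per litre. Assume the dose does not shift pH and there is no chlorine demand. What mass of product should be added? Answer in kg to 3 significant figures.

14.2 kg

Volume: 1520 m³ = 1,520,000 L.
[OCl⁻]/[HOCl] = 10^(pH − pKa) = 10^(7.62 − 7.56) = 1.148; fraction as HOCl = 1/(1 + 1.148) = 0.4655.
Free chlorine required for 2.84 ppm HOCl: 2.84 / 0.4655 = 6.101 ppm.
FC to add: 6.101 − 0.6 = 5.501 mg/L as Cl₂.
Cl₂ equivalent: 5.501 mg/L × 1,520,000 L = 8361 g.
Product at 58.8% available Cl: 8361 / 0.588 = 14,220 g.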